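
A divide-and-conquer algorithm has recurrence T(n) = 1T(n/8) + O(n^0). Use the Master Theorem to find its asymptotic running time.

Master Theorem for T(n) = 1T(n/8) + O(n^0):

a = 1, b = 8, c = 0
log_b(a) = log_8(1) = 0.0000

Case 2: c = 0 = log_8(1) = 0.0000
T(n) = O(n^0 log n) = O(log n)

For T(n) = 1T(n/8) + O(n^0): log_8(1) = 0.0000. This is Case 2 of the Master Theorem (c = log_b(a), equal work at all levels), giving O(log n).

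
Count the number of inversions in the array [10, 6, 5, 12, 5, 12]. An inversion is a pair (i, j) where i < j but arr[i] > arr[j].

Finding inversions in [10, 6, 5, 12, 5, 12]:

(0, 1): arr[0]=10 > arr[1]=6
(0, 2): arr[0]=10 > arr[2]=5
(0, 4): arr[0]=10 > arr[4]=5
(1, 2): arr[1]=6 > arr[2]=5
(1, 4): arr[1]=6 > arr[4]=5
(3, 4): arr[3]=12 > arr[4]=5

Total inversions: 6

The array has 6 inversion(s): (0,1), (0,2), (0,4), (1,2), (1,4), (3,4). Each pair (i,j) satisfies i < j and arr[i] > arr[j].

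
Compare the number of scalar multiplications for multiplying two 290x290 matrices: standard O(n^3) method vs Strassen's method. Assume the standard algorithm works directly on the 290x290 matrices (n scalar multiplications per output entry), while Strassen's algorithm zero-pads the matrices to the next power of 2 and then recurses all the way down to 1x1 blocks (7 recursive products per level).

Matrix multiplication for 290x290 matrices:

Strassen's algorithm requires power-of-2 dimensions. Pad 290x290 to 512x512 (next power of 2).

Standard algorithm: 290^3 = 24389000 multiplications
Strassen's algorithm: 7^(log2(512)) = 7^9 = 40353607 multiplications
Difference: 24389000 - 40353607 = -15964607 (Strassen uses MORE here due to padding overhead — for small or just-over-power-of-2 n, padding can outweigh the per-level savings)

Standard: 24389000 multiplications (290^3). Strassen: 40353607 multiplications (7^9, after padding to 512x512). Strassen reduces 8 recursive multiplications to 7 at each level.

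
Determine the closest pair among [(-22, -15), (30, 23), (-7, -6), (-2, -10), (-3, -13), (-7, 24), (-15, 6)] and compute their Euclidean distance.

Computing all pairwise distances among 7 points:

d((-22, -15), (30, 23)) = 64.405
d((-22, -15), (-7, -6)) = 17.4929
d((-22, -15), (-2, -10)) = 20.6155
d((-22, -15), (-3, -13)) = 19.105
d((-22, -15), (-7, 24)) = 41.7852
d((-22, -15), (-15, 6)) = 22.1359
d((30, 23), (-7, -6)) = 47.0106
d((30, 23), (-2, -10)) = 45.9674
d((30, 23), (-3, -13)) = 48.8365
d((30, 23), (-7, 24)) = 37.0135
d((30, 23), (-15, 6)) = 48.1041
d((-7, -6), (-2, -10)) = 6.4031
d((-7, -6), (-3, -13)) = 8.0623
d((-7, -6), (-7, 24)) = 30.0
d((-7, -6), (-15, 6)) = 14.4222
d((-2, -10), (-3, -13)) = 3.1623 <-- minimum
d((-2, -10), (-7, 24)) = 34.3657
d((-2, -10), (-15, 6)) = 20.6155
d((-3, -13), (-7, 24)) = 37.2156
d((-3, -13), (-15, 6)) = 22.4722
d((-7, 24), (-15, 6)) = 19.6977

Closest pair: (-2, -10) and (-3, -13) with distance 3.1623

The closest pair is (-2, -10) and (-3, -13) with Euclidean distance 3.1623. For 7 points, brute-force pairwise comparison is shown above. For large n, the divide-and-conquer algorithm (sort by x, recurse on halves, check the dividing strip) achieves O(n log n).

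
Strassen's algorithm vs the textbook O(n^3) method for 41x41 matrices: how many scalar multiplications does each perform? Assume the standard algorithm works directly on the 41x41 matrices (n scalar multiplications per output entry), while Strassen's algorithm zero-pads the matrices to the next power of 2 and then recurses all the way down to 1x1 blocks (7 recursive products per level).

Matrix multiplication for 41x41 matrices:

Strassen's algorithm requires power-of-2 dimensions. Pad 41x41 to 64x64 (next power of 2).

Standard algorithm: 41^3 = 68921 multiplications
Strassen's algorithm: 7^(log2(64)) = 7^6 = 117649 multiplications
Difference: 68921 - 117649 = -48728 (Strassen uses MORE here due to padding overhead — for small or just-over-power-of-2 n, padding can outweigh the per-level savings)

Standard: 68921 multiplications (41^3). Strassen: 117649 multiplications (7^6, after padding to 64x64). Strassen reduces 8 recursive multiplications to 7 at each level.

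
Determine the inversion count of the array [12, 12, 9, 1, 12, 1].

Finding inversions in [12, 12, 9, 1, 12, 1]:

(0, 2): arr[0]=12 > arr[2]=9
(0, 3): arr[0]=12 > arr[3]=1
(0, 5): arr[0]=12 > arr[5]=1
(1, 2): arr[1]=12 > arr[2]=9
(1, 3): arr[1]=12 > arr[3]=1
(1, 5): arr[1]=12 > arr[5]=1
(2, 3): arr[2]=9 > arr[3]=1
(2, 5): arr[2]=9 > arr[5]=1
(4, 5): arr[4]=12 > arr[5]=1

Total inversions: 9

The array has 9 inversion(s): (0,2), (0,3), (0,5), (1,2), (1,3), (1,5), (2,3), (2,5), (4,5). Each pair (i,j) satisfies i < j and arr[i] > arr[j].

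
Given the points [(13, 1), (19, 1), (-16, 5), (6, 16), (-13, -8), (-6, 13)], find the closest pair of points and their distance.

Computing all pairwise distances among 6 points:

d((13, 1), (19, 1)) = 6.0 <-- minimum
d((13, 1), (-16, 5)) = 29.2746
d((13, 1), (6, 16)) = 16.5529
d((13, 1), (-13, -8)) = 27.5136
d((13, 1), (-6, 13)) = 22.4722
d((19, 1), (-16, 5)) = 35.2278
d((19, 1), (6, 16)) = 19.8494
d((19, 1), (-13, -8)) = 33.2415
d((19, 1), (-6, 13)) = 27.7308
d((-16, 5), (6, 16)) = 24.5967
d((-16, 5), (-13, -8)) = 13.3417
d((-16, 5), (-6, 13)) = 12.8062
d((6, 16), (-13, -8)) = 30.6105
d((6, 16), (-6, 13)) = 12.3693
d((-13, -8), (-6, 13)) = 22.1359

Closest pair: (13, 1) and (19, 1) with distance 6.0

The closest pair is (13, 1) and (19, 1) with Euclidean distance 6.0. For 6 points, brute-force pairwise comparison is shown above. For large n, the divide-and-conquer algorithm (sort by x, recurse on halves, check the dividing strip) achieves O(n log n).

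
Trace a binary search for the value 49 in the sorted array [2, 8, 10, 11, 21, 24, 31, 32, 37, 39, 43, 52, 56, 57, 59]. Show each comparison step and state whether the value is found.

Binary search for 49 in [2, 8, 10, 11, 21, 24, 31, 32, 37, 39, 43, 52, 56, 57, 59]:

lo=0, hi=14, mid=7, arr[mid]=32 -> 32 < 49, search right half
lo=8, hi=14, mid=11, arr[mid]=52 -> 52 > 49, search left half
lo=8, hi=10, mid=9, arr[mid]=39 -> 39 < 49, search right half
lo=10, hi=10, mid=10, arr[mid]=43 -> 43 < 49, search right half
lo=11 > hi=10, target 49 not found

Binary search determines that 49 is not in the array after 4 comparisons. The search space was exhausted without finding the target.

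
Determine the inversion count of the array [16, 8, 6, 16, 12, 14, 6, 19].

Finding inversions in [16, 8, 6, 16, 12, 14, 6, 19]:

(0, 1): arr[0]=16 > arr[1]=8
(0, 2): arr[0]=16 > arr[2]=6
(0, 4): arr[0]=16 > arr[4]=12
(0, 5): arr[0]=16 > arr[5]=14
(0, 6): arr[0]=16 > arr[6]=6
(1, 2): arr[1]=8 > arr[2]=6
(1, 6): arr[1]=8 > arr[6]=6
(3, 4): arr[3]=16 > arr[4]=12
(3, 5): arr[3]=16 > arr[5]=14
(3, 6): arr[3]=16 > arr[6]=6
(4, 6): arr[4]=12 > arr[6]=6
(5, 6): arr[5]=14 > arr[6]=6

Total inversions: 12

The array has 12 inversion(s): (0,1), (0,2), (0,4), (0,5), (0,6), (1,2), (1,6), (3,4), (3,5), (3,6), (4,6), (5,6). Each pair (i,j) satisfies i < j and arr[i] > arr[j].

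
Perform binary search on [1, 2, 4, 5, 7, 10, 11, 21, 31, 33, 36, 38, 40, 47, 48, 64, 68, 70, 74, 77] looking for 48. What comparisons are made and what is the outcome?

Binary search for 48 in [1, 2, 4, 5, 7, 10, 11, 21, 31, 33, 36, 38, 40, 47, 48, 64, 68, 70, 74, 77]:

lo=0, hi=19, mid=9, arr[mid]=33 -> 33 < 48, search right half
lo=10, hi=19, mid=14, arr[mid]=48 -> Found target at index 14!

Binary search finds 48 at index 14 after 2 comparisons. The search repeatedly halves the search space by comparing with the middle element.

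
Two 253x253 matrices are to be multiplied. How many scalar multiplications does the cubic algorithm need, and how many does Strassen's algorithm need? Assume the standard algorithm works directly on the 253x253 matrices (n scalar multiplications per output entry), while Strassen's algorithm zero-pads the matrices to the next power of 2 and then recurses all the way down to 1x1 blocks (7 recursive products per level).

Matrix multiplication for 253x253 matrices:

Strassen's algorithm requires power-of-2 dimensions. Pad 253x253 to 256x256 (next power of 2).

Standard algorithm: 253^3 = 16194277 multiplications
Strassen's algorithm: 7^(log2(256)) = 7^8 = 5764801 multiplications
Savings: 16194277 - 5764801 = 10429476 multiplications

Standard: 16194277 multiplications (253^3). Strassen: 5764801 multiplications (7^8, after padding to 256x256). Strassen reduces 8 recursive multiplications to 7 at each level.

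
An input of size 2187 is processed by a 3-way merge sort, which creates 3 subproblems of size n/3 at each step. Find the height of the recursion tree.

For divide and conquer with division factor 3:

Problem sizes at each level:
Level 0: 2187
Level 1: 729
Level 2: 243
Level 3: 81
Level 4: 27
Level 5: 9
Level 6: 3
Level 7: 1

The root is level 0 and the size-1 base case is level 7 (the tree spans levels 0 through 7, i.e. 8 levels counting the root), so the depth is the number of divisions: log_3(2187) = 7

The recursion tree depth is log_3(2187) = 7. At each level, the problem size is divided by 3, so it takes 7 divisions to reduce to a base case of size 1. The algorithm makes 3 recursive calls at each level.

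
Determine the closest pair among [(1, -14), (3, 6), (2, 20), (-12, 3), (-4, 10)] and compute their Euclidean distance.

Computing all pairwise distances among 5 points:

d((1, -14), (3, 6)) = 20.0998
d((1, -14), (2, 20)) = 34.0147
d((1, -14), (-12, 3)) = 21.4009
d((1, -14), (-4, 10)) = 24.5153
d((3, 6), (2, 20)) = 14.0357
d((3, 6), (-12, 3)) = 15.2971
d((3, 6), (-4, 10)) = 8.0623 <-- minimum
d((2, 20), (-12, 3)) = 22.0227
d((2, 20), (-4, 10)) = 11.6619
d((-12, 3), (-4, 10)) = 10.6301

Closest pair: (3, 6) and (-4, 10) with distance 8.0623

The closest pair is (3, 6) and (-4, 10) with Euclidean distance 8.0623. For 5 points, brute-force pairwise comparison is shown above. For large n, the divide-and-conquer algorithm (sort by x, recurse on halves, check the dividing strip) achieves O(n log n).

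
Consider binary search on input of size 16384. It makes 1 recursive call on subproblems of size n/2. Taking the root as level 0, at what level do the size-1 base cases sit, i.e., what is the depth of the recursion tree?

For divide and conquer with division factor 2:

Problem sizes at each level:
Level 0: 16384
Level 1: 8192
Level 2: 4096
Level 3: 2048
Level 4: 1024
Level 5: 512
Level 6: 256
Level 7: 128
Level 8: 64
Level 9: 32
Level 10: 16
Level 11: 8
Level 12: 4
Level 13: 2
Level 14: 1

The root is level 0 and the size-1 base case is level 14 (the tree spans levels 0 through 14, i.e. 15 levels counting the root), so the depth is the number of divisions: log_2(16384) = 14

The recursion tree depth is log_2(16384) = 14. At each level, the problem size is divided by 2, so it takes 14 divisions to reduce to a base case of size 1. The algorithm makes 1 recursive call at each level.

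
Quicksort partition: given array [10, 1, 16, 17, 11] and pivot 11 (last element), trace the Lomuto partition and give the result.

Lomuto partition with pivot = 11:

Initial array: [10, 1, 16, 17, 11]

arr[0]=10 <= 11: swap with position 0, array becomes [10, 1, 16, 17, 11]
arr[1]=1 <= 11: swap with position 1, array becomes [10, 1, 16, 17, 11]
arr[2]=16 > 11: no swap
arr[3]=17 > 11: no swap

Place pivot at position 2: [10, 1, 11, 17, 16]
Pivot position: 2

After partitioning with pivot 11, the array becomes [10, 1, 11, 17, 16]. The pivot is placed at index 2. All elements to the left of the pivot are <= 11, and all elements to the right are > 11.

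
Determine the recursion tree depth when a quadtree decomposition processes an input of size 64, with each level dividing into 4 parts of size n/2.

For divide and conquer with division factor 2:

Problem sizes at each level:
Level 0: 64
Level 1: 32
Level 2: 16
Level 3: 8
Level 4: 4
Level 5: 2
Level 6: 1

The root is level 0 and the size-1 base case is level 6 (the tree spans levels 0 through 6, i.e. 7 levels counting the root), so the depth is the number of divisions: log_2(64) = 6

The recursion tree depth is log_2(64) = 6. At each level, the problem size is divided by 2, so it takes 6 divisions to reduce to a base case of size 1. The algorithm makes 4 recursive calls at each level.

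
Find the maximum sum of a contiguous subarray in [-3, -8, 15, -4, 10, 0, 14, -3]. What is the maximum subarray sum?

Using Kadane's algorithm on [-3, -8, 15, -4, 10, 0, 14, -3]:

Scanning through the array:
Position 1 (value -8): max_ending_here = -8, max_so_far = -3
Position 2 (value 15): max_ending_here = 15, max_so_far = 15
Position 3 (value -4): max_ending_here = 11, max_so_far = 15
Position 4 (value 10): max_ending_here = 21, max_so_far = 21
Position 5 (value 0): max_ending_here = 21, max_so_far = 21
Position 6 (value 14): max_ending_here = 35, max_so_far = 35
Position 7 (value -3): max_ending_here = 32, max_so_far = 35

Maximum subarray: [15, -4, 10, 0, 14]
Maximum sum: 35

The maximum subarray is [15, -4, 10, 0, 14] with sum 35. This subarray runs from index 2 to index 6.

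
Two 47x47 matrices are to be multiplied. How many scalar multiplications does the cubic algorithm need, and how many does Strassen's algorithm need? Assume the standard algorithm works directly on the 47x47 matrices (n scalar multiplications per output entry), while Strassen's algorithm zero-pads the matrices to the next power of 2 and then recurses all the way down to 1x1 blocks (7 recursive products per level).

Matrix multiplication for 47x47 matrices:

Strassen's algorithm requires power-of-2 dimensions. Pad 47x47 to 64x64 (next power of 2).

Standard algorithm: 47^3 = 103823 multiplications
Strassen's algorithm: 7^(log2(64)) = 7^6 = 117649 multiplications
Difference: 103823 - 117649 = -13826 (Strassen uses MORE here due to padding overhead — for small or just-over-power-of-2 n, padding can outweigh the per-level savings)

Standard: 103823 multiplications (47^3). Strassen: 117649 multiplications (7^6, after padding to 64x64). Strassen reduces 8 recursive multiplications to 7 at each level.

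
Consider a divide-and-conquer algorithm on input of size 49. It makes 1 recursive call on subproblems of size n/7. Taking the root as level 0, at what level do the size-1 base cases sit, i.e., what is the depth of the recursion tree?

For divide and conquer with division factor 7:

Problem sizes at each level:
Level 0: 49
Level 1: 7
Level 2: 1

The root is level 0 and the size-1 base case is level 2 (the tree spans levels 0 through 2, i.e. 3 levels counting the root), so the depth is the number of divisions: log_7(49) = 2

The recursion tree depth is log_7(49) = 2. At each level, the problem size is divided by 7, so it takes 2 divisions to reduce to a base case of size 1. The algorithm makes 1 recursive call at each level.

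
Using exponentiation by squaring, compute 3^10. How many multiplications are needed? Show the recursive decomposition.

Computing 3^10 by squaring (build up from 3^1; each line after the first costs one multiplication):

3^1 = 3
3^2 = (3^1)^2 = 3^2 = 9
3^4 = (3^2)^2 = 9^2 = 81
3^5 = 3 * 3^4 = 3 * 81 = 243
3^10 = (3^5)^2 = 243^2 = 59049

Result: 59049
Multiplications needed: 4 (4 lines after 3^1)

3^10 = 59049. Using exponentiation by squaring, this requires 4 multiplications. The key idea: if the exponent is even, square the half-power; if odd, multiply by the base once.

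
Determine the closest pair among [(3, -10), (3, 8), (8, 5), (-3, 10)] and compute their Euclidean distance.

Computing all pairwise distances among 4 points:

d((3, -10), (3, 8)) = 18.0
d((3, -10), (8, 5)) = 15.8114
d((3, -10), (-3, 10)) = 20.8806
d((3, 8), (8, 5)) = 5.831 <-- minimum
d((3, 8), (-3, 10)) = 6.3246
d((8, 5), (-3, 10)) = 12.083

Closest pair: (3, 8) and (8, 5) with distance 5.831

The closest pair is (3, 8) and (8, 5) with Euclidean distance 5.831. For 4 points, brute-force pairwise comparison is shown above. For large n, the divide-and-conquer algorithm (sort by x, recurse on halves, check the dividing strip) achieves O(n log n).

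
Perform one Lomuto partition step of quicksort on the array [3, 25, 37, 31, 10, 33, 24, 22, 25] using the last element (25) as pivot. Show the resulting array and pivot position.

Lomuto partition with pivot = 25:

Initial array: [3, 25, 37, 31, 10, 33, 24, 22, 25]

arr[0]=3 <= 25: swap with position 0, array becomes [3, 25, 37, 31, 10, 33, 24, 22, 25]
arr[1]=25 <= 25: swap with position 1, array becomes [3, 25, 37, 31, 10, 33, 24, 22, 25]
arr[2]=37 > 25: no swap
arr[3]=31 > 25: no swap
arr[4]=10 <= 25: swap with position 2, array becomes [3, 25, 10, 31, 37, 33, 24, 22, 25]
arr[5]=33 > 25: no swap
arr[6]=24 <= 25: swap with position 3, array becomes [3, 25, 10, 24, 37, 33, 31, 22, 25]
arr[7]=22 <= 25: swap with position 4, array becomes [3, 25, 10, 24, 22, 33, 31, 37, 25]

Place pivot at position 5: [3, 25, 10, 24, 22, 25, 31, 37, 33]
Pivot position: 5

After partitioning with pivot 25, the array becomes [3, 25, 10, 24, 22, 25, 31, 37, 33]. The pivot is placed at index 5. All elements to the left of the pivot are <= 25, and all elements to the right are > 25.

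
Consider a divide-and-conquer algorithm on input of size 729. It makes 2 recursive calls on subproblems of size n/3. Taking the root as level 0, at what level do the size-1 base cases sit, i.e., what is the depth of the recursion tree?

For divide and conquer with division factor 3:

Problem sizes at each level:
Level 0: 729
Level 1: 243
Level 2: 81
Level 3: 27
Level 4: 9
Level 5: 3
Level 6: 1

The root is level 0 and the size-1 base case is level 6 (the tree spans levels 0 through 6, i.e. 7 levels counting the root), so the depth is the number of divisions: log_3(729) = 6

The recursion tree depth is log_3(729) = 6. At each level, the problem size is divided by 3, so it takes 6 divisions to reduce to a base case of size 1. The algorithm makes 2 recursive calls at each level.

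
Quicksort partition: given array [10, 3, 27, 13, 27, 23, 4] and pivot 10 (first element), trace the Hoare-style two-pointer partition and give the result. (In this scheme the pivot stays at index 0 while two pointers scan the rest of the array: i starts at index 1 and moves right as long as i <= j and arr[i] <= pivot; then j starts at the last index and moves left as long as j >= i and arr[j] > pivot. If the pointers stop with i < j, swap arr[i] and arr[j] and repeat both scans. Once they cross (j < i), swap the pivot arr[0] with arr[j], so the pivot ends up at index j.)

Hoare-style two-pointer partition with pivot = 10:

Initial array: [10, 3, 27, 13, 27, 23, 4]

Pointers start at i = 1, j = 6.
i stops at index 2 (arr[2]=27 > 10), j stops at index 6 (arr[6]=4 <= 10): swap arr[2] and arr[6], array becomes [10, 3, 4, 13, 27, 23, 27]
i ends at 3, j ends at 2: the pointers have crossed (j < i), so scanning stops.

Swap pivot arr[0] with arr[2] to place pivot at position 2: [4, 3, 10, 13, 27, 23, 27]
Pivot position: 2

After partitioning with pivot 10, the array becomes [4, 3, 10, 13, 27, 23, 27]. The pivot is placed at index 2. All elements to the left of the pivot are <= 10, and all elements to the right are > 10.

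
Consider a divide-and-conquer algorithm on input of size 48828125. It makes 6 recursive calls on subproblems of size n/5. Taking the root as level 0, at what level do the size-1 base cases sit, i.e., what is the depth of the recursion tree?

For divide and conquer with division factor 5:

Problem sizes at each level:
Level 0: 48828125
Level 1: 9765625
Level 2: 1953125
Level 3: 390625
Level 4: 78125
Level 5: 15625
Level 6: 3125
Level 7: 625
Level 8: 125
Level 9: 25
Level 10: 5
Level 11: 1

The root is level 0 and the size-1 base case is level 11 (the tree spans levels 0 through 11, i.e. 12 levels counting the root), so the depth is the number of divisions: log_5(48828125) = 11

The recursion tree depth is log_5(48828125) = 11. At each level, the problem size is divided by 5, so it takes 11 divisions to reduce to a base case of size 1. The algorithm makes 6 recursive calls at each level.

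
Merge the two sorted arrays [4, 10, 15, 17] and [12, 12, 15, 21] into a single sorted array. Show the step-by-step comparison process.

Merging process:

Compare 4 vs 12: take 4 from left. Merged: [4]
Compare 10 vs 12: take 10 from left. Merged: [4, 10]
Compare 15 vs 12: take 12 from right. Merged: [4, 10, 12]
Compare 15 vs 12: take 12 from right. Merged: [4, 10, 12, 12]
Compare 15 vs 15: take 15 from left. Merged: [4, 10, 12, 12, 15]
Compare 17 vs 15: take 15 from right. Merged: [4, 10, 12, 12, 15, 15]
Compare 17 vs 21: take 17 from left. Merged: [4, 10, 12, 12, 15, 15, 17]
Append remaining from right: [21]. Merged: [4, 10, 12, 12, 15, 15, 17, 21]

Final merged array: [4, 10, 12, 12, 15, 15, 17, 21]
Total comparisons: 7

The merged array is [4, 10, 12, 12, 15, 15, 17, 21], requiring 7 comparisons. The merge step runs in O(n) time where n is the total number of elements.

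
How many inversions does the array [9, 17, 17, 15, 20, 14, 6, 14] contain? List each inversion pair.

Finding inversions in [9, 17, 17, 15, 20, 14, 6, 14]:

(0, 6): arr[0]=9 > arr[6]=6
(1, 3): arr[1]=17 > arr[3]=15
(1, 5): arr[1]=17 > arr[5]=14
(1, 6): arr[1]=17 > arr[6]=6
(1, 7): arr[1]=17 > arr[7]=14
(2, 3): arr[2]=17 > arr[3]=15
(2, 5): arr[2]=17 > arr[5]=14
(2, 6): arr[2]=17 > arr[6]=6
(2, 7): arr[2]=17 > arr[7]=14
(3, 5): arr[3]=15 > arr[5]=14
(3, 6): arr[3]=15 > arr[6]=6
(3, 7): arr[3]=15 > arr[7]=14
(4, 5): arr[4]=20 > arr[5]=14
(4, 6): arr[4]=20 > arr[6]=6
(4, 7): arr[4]=20 > arr[7]=14
(5, 6): arr[5]=14 > arr[6]=6

Total inversions: 16

The array has 16 inversion(s): (0,6), (1,3), (1,5), (1,6), (1,7), (2,3), (2,5), (2,6), (2,7), (3,5), (3,6), (3,7), (4,5), (4,6), (4,7), (5,6). Each pair (i,j) satisfies i < j and arr[i] > arr[j].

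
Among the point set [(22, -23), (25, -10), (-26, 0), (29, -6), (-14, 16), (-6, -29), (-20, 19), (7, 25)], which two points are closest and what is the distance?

Computing all pairwise distances among 8 points:

d((22, -23), (25, -10)) = 13.3417
d((22, -23), (-26, 0)) = 53.2259
d((22, -23), (29, -6)) = 18.3848
d((22, -23), (-14, 16)) = 53.0754
d((22, -23), (-6, -29)) = 28.6356
d((22, -23), (-20, 19)) = 59.397
d((22, -23), (7, 25)) = 50.2892
d((25, -10), (-26, 0)) = 51.9711
d((25, -10), (29, -6)) = 5.6569 <-- minimum
d((25, -10), (-14, 16)) = 46.8722
d((25, -10), (-6, -29)) = 36.3593
d((25, -10), (-20, 19)) = 53.535
d((25, -10), (7, 25)) = 39.3573
d((-26, 0), (29, -6)) = 55.3263
d((-26, 0), (-14, 16)) = 20.0
d((-26, 0), (-6, -29)) = 35.2278
d((-26, 0), (-20, 19)) = 19.9249
d((-26, 0), (7, 25)) = 41.4005
d((29, -6), (-14, 16)) = 48.3011
d((29, -6), (-6, -29)) = 41.8808
d((29, -6), (-20, 19)) = 55.0091
d((29, -6), (7, 25)) = 38.0132
d((-14, 16), (-6, -29)) = 45.7056
d((-14, 16), (-20, 19)) = 6.7082
d((-14, 16), (7, 25)) = 22.8473
d((-6, -29), (-20, 19)) = 50.0
d((-6, -29), (7, 25)) = 55.5428
d((-20, 19), (7, 25)) = 27.6586

Closest pair: (25, -10) and (29, -6) with distance 5.6569

The closest pair is (25, -10) and (29, -6) with Euclidean distance 5.6569. For 8 points, brute-force pairwise comparison is shown above. For large n, the divide-and-conquer algorithm (sort by x, recurse on halves, check the dividing strip) achieves O(n log n).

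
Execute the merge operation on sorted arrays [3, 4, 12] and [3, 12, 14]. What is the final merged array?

Merging process:

Compare 3 vs 3: take 3 from left. Merged: [3]
Compare 4 vs 3: take 3 from right. Merged: [3, 3]
Compare 4 vs 12: take 4 from left. Merged: [3, 3, 4]
Compare 12 vs 12: take 12 from left. Merged: [3, 3, 4, 12]
Append remaining from right: [12, 14]. Merged: [3, 3, 4, 12, 12, 14]

Final merged array: [3, 3, 4, 12, 12, 14]
Total comparisons: 4

The merged array is [3, 3, 4, 12, 12, 14], requiring 4 comparisons. The merge step runs in O(n) time where n is the total number of elements.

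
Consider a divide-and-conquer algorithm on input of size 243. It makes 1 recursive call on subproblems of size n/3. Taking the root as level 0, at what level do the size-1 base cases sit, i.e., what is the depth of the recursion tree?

For divide and conquer with division factor 3:

Problem sizes at each level:
Level 0: 243
Level 1: 81
Level 2: 27
Level 3: 9
Level 4: 3
Level 5: 1

The root is level 0 and the size-1 base case is level 5 (the tree spans levels 0 through 5, i.e. 6 levels counting the root), so the depth is the number of divisions: log_3(243) = 5

The recursion tree depth is log_3(243) = 5. At each level, the problem size is divided by 3, so it takes 5 divisions to reduce to a base case of size 1. The algorithm makes 1 recursive call at each level.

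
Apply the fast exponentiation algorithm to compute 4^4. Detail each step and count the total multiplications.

Computing 4^4 by squaring (build up from 4^1; each line after the first costs one multiplication):

4^1 = 4
4^2 = (4^1)^2 = 4^2 = 16
4^4 = (4^2)^2 = 16^2 = 256

Result: 256
Multiplications needed: 2 (2 lines after 4^1)

4^4 = 256. Using exponentiation by squaring, this requires 2 multiplications. The key idea: if the exponent is even, square the half-power; if odd, multiply by the base once.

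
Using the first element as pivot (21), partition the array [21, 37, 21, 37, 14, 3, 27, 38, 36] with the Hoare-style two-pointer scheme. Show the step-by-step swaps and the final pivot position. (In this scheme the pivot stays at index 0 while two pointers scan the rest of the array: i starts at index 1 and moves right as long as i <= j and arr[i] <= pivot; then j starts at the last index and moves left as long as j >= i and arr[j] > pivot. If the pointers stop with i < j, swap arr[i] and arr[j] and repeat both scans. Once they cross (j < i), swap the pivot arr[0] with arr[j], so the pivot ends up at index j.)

Hoare-style two-pointer partition with pivot = 21:

Initial array: [21, 37, 21, 37, 14, 3, 27, 38, 36]

Pointers start at i = 1, j = 8.
i stops at index 1 (arr[1]=37 > 21), j stops at index 5 (arr[5]=3 <= 21): swap arr[1] and arr[5], array becomes [21, 3, 21, 37, 14, 37, 27, 38, 36]
i stops at index 3 (arr[3]=37 > 21), j stops at index 4 (arr[4]=14 <= 21): swap arr[3] and arr[4], array becomes [21, 3, 21, 14, 37, 37, 27, 38, 36]
i ends at 4, j ends at 3: the pointers have crossed (j < i), so scanning stops.

Swap pivot arr[0] with arr[3] to place pivot at position 3: [14, 3, 21, 21, 37, 37, 27, 38, 36]
Pivot position: 3

After partitioning with pivot 21, the array becomes [14, 3, 21, 21, 37, 37, 27, 38, 36]. The pivot is placed at index 3. All elements to the left of the pivot are <= 21, and all elements to the right are > 21.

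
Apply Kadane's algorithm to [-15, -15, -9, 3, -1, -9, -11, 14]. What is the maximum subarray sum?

Using Kadane's algorithm on [-15, -15, -9, 3, -1, -9, -11, 14]:

Scanning through the array:
Position 1 (value -15): max_ending_here = -15, max_so_far = -15
Position 2 (value -9): max_ending_here = -9, max_so_far = -9
Position 3 (value 3): max_ending_here = 3, max_so_far = 3
Position 4 (value -1): max_ending_here = 2, max_so_far = 3
Position 5 (value -9): max_ending_here = -7, max_so_far = 3
Position 6 (value -11): max_ending_here = -11, max_so_far = 3
Position 7 (value 14): max_ending_here = 14, max_so_far = 14

Maximum subarray: [14]
Maximum sum: 14

The maximum subarray is [14] with sum 14. This subarray runs from index 7 to index 7.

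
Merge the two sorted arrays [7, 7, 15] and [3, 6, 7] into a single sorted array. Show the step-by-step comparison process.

Merging process:

Compare 7 vs 3: take 3 from right. Merged: [3]
Compare 7 vs 6: take 6 from right. Merged: [3, 6]
Compare 7 vs 7: take 7 from left. Merged: [3, 6, 7]
Compare 7 vs 7: take 7 from left. Merged: [3, 6, 7, 7]
Compare 15 vs 7: take 7 from right. Merged: [3, 6, 7, 7, 7]
Append remaining from left: [15]. Merged: [3, 6, 7, 7, 7, 15]

Final merged array: [3, 6, 7, 7, 7, 15]
Total comparisons: 5

The merged array is [3, 6, 7, 7, 7, 15], requiring 5 comparisons. The merge step runs in O(n) time where n is the total number of elements.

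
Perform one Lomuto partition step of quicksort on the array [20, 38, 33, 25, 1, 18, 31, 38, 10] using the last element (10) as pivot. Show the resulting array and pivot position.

Lomuto partition with pivot = 10:

Initial array: [20, 38, 33, 25, 1, 18, 31, 38, 10]

arr[0]=20 > 10: no swap
arr[1]=38 > 10: no swap
arr[2]=33 > 10: no swap
arr[3]=25 > 10: no swap
arr[4]=1 <= 10: swap with position 0, array becomes [1, 38, 33, 25, 20, 18, 31, 38, 10]
arr[5]=18 > 10: no swap
arr[6]=31 > 10: no swap
arr[7]=38 > 10: no swap

Place pivot at position 1: [1, 10, 33, 25, 20, 18, 31, 38, 38]
Pivot position: 1

After partitioning with pivot 10, the array becomes [1, 10, 33, 25, 20, 18, 31, 38, 38]. The pivot is placed at index 1. All elements to the left of the pivot are <= 10, and all elements to the right are > 10.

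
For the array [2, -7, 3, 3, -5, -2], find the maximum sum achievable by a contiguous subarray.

Using Kadane's algorithm on [2, -7, 3, 3, -5, -2]:

Scanning through the array:
Position 1 (value -7): max_ending_here = -5, max_so_far = 2
Position 2 (value 3): max_ending_here = 3, max_so_far = 3
Position 3 (value 3): max_ending_here = 6, max_so_far = 6
Position 4 (value -5): max_ending_here = 1, max_so_far = 6
Position 5 (value -2): max_ending_here = -1, max_so_far = 6

Maximum subarray: [3, 3]
Maximum sum: 6

The maximum subarray is [3, 3] with sum 6. This subarray runs from index 2 to index 3.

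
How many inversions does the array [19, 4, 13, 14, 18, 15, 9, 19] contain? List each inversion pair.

Finding inversions in [19, 4, 13, 14, 18, 15, 9, 19]:

(0, 1): arr[0]=19 > arr[1]=4
(0, 2): arr[0]=19 > arr[2]=13
(0, 3): arr[0]=19 > arr[3]=14
(0, 4): arr[0]=19 > arr[4]=18
(0, 5): arr[0]=19 > arr[5]=15
(0, 6): arr[0]=19 > arr[6]=9
(2, 6): arr[2]=13 > arr[6]=9
(3, 6): arr[3]=14 > arr[6]=9
(4, 5): arr[4]=18 > arr[5]=15
(4, 6): arr[4]=18 > arr[6]=9
(5, 6): arr[5]=15 > arr[6]=9

Total inversions: 11

The array has 11 inversion(s): (0,1), (0,2), (0,3), (0,4), (0,5), (0,6), (2,6), (3,6), (4,5), (4,6), (5,6). Each pair (i,j) satisfies i < j and arr[i] > arr[j].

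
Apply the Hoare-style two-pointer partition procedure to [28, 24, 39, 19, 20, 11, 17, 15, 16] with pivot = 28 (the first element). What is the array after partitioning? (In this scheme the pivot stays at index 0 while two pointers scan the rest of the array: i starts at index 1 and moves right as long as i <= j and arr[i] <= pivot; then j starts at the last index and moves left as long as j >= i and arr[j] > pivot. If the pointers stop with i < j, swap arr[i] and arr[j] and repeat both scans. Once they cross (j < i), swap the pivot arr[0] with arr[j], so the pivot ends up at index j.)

Hoare-style two-pointer partition with pivot = 28:

Initial array: [28, 24, 39, 19, 20, 11, 17, 15, 16]

Pointers start at i = 1, j = 8.
i stops at index 2 (arr[2]=39 > 28), j stops at index 8 (arr[8]=16 <= 28): swap arr[2] and arr[8], array becomes [28, 24, 16, 19, 20, 11, 17, 15, 39]
i ends at 8, j ends at 7: the pointers have crossed (j < i), so scanning stops.

Swap pivot arr[0] with arr[7] to place pivot at position 7: [15, 24, 16, 19, 20, 11, 17, 28, 39]
Pivot position: 7

After partitioning with pivot 28, the array becomes [15, 24, 16, 19, 20, 11, 17, 28, 39]. The pivot is placed at index 7. All elements to the left of the pivot are <= 28, and all elements to the right are > 28.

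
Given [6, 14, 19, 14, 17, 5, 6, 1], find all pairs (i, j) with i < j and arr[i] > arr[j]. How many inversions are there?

Finding inversions in [6, 14, 19, 14, 17, 5, 6, 1]:

(0, 5): arr[0]=6 > arr[5]=5
(0, 7): arr[0]=6 > arr[7]=1
(1, 5): arr[1]=14 > arr[5]=5
(1, 6): arr[1]=14 > arr[6]=6
(1, 7): arr[1]=14 > arr[7]=1
(2, 3): arr[2]=19 > arr[3]=14
(2, 4): arr[2]=19 > arr[4]=17
(2, 5): arr[2]=19 > arr[5]=5
(2, 6): arr[2]=19 > arr[6]=6
(2, 7): arr[2]=19 > arr[7]=1
(3, 5): arr[3]=14 > arr[5]=5
(3, 6): arr[3]=14 > arr[6]=6
(3, 7): arr[3]=14 > arr[7]=1
(4, 5): arr[4]=17 > arr[5]=5
(4, 6): arr[4]=17 > arr[6]=6
(4, 7): arr[4]=17 > arr[7]=1
(5, 7): arr[5]=5 > arr[7]=1
(6, 7): arr[6]=6 > arr[7]=1

Total inversions: 18

The array has 18 inversion(s): (0,5), (0,7), (1,5), (1,6), (1,7), (2,3), (2,4), (2,5), (2,6), (2,7), (3,5), (3,6), (3,7), (4,5), (4,6), (4,7), (5,7), (6,7). Each pair (i,j) satisfies i < j and arr[i] > arr[j].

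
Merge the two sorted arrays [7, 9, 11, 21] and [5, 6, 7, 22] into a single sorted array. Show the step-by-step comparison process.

Merging process:

Compare 7 vs 5: take 5 from right. Merged: [5]
Compare 7 vs 6: take 6 from right. Merged: [5, 6]
Compare 7 vs 7: take 7 from left. Merged: [5, 6, 7]
Compare 9 vs 7: take 7 from right. Merged: [5, 6, 7, 7]
Compare 9 vs 22: take 9 from left. Merged: [5, 6, 7, 7, 9]
Compare 11 vs 22: take 11 from left. Merged: [5, 6, 7, 7, 9, 11]
Compare 21 vs 22: take 21 from left. Merged: [5, 6, 7, 7, 9, 11, 21]
Append remaining from right: [22]. Merged: [5, 6, 7, 7, 9, 11, 21, 22]

Final merged array: [5, 6, 7, 7, 9, 11, 21, 22]
Total comparisons: 7

The merged array is [5, 6, 7, 7, 9, 11, 21, 22], requiring 7 comparisons. The merge step runs in O(n) time where n is the total number of elements.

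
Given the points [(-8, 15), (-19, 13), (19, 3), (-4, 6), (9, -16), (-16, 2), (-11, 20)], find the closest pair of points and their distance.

Computing all pairwise distances among 7 points:

d((-8, 15), (-19, 13)) = 11.1803
d((-8, 15), (19, 3)) = 29.5466
d((-8, 15), (-4, 6)) = 9.8489
d((-8, 15), (9, -16)) = 35.3553
d((-8, 15), (-16, 2)) = 15.2643
d((-8, 15), (-11, 20)) = 5.831 <-- minimum
d((-19, 13), (19, 3)) = 39.2938
d((-19, 13), (-4, 6)) = 16.5529
d((-19, 13), (9, -16)) = 40.3113
d((-19, 13), (-16, 2)) = 11.4018
d((-19, 13), (-11, 20)) = 10.6301
d((19, 3), (-4, 6)) = 23.1948
d((19, 3), (9, -16)) = 21.4709
d((19, 3), (-16, 2)) = 35.0143
d((19, 3), (-11, 20)) = 34.4819
d((-4, 6), (9, -16)) = 25.5539
d((-4, 6), (-16, 2)) = 12.6491
d((-4, 6), (-11, 20)) = 15.6525
d((9, -16), (-16, 2)) = 30.8058
d((9, -16), (-11, 20)) = 41.1825
d((-16, 2), (-11, 20)) = 18.6815

Closest pair: (-8, 15) and (-11, 20) with distance 5.831

The closest pair is (-8, 15) and (-11, 20) with Euclidean distance 5.831. For 7 points, brute-force pairwise comparison is shown above. For large n, the divide-and-conquer algorithm (sort by x, recurse on halves, check the dividing strip) achieves O(n log n).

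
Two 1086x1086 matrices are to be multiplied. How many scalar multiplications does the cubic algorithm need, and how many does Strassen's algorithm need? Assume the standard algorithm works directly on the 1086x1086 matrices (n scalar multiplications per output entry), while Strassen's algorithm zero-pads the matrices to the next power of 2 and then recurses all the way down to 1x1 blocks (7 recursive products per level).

Matrix multiplication for 1086x1086 matrices:

Strassen's algorithm requires power-of-2 dimensions. Pad 1086x1086 to 2048x2048 (next power of 2).

Standard algorithm: 1086^3 = 1280824056 multiplications
Strassen's algorithm: 7^(log2(2048)) = 7^11 = 1977326743 multiplications
Difference: 1280824056 - 1977326743 = -696502687 (Strassen uses MORE here due to padding overhead — for small or just-over-power-of-2 n, padding can outweigh the per-level savings)

Standard: 1280824056 multiplications (1086^3). Strassen: 1977326743 multiplications (7^11, after padding to 2048x2048). Strassen reduces 8 recursive multiplications to 7 at each level.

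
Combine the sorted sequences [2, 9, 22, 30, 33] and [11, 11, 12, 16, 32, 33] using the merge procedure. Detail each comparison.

Merging process:

Compare 2 vs 11: take 2 from left. Merged: [2]
Compare 9 vs 11: take 9 from left. Merged: [2, 9]
Compare 22 vs 11: take 11 from right. Merged: [2, 9, 11]
Compare 22 vs 11: take 11 from right. Merged: [2, 9, 11, 11]
Compare 22 vs 12: take 12 from right. Merged: [2, 9, 11, 11, 12]
Compare 22 vs 16: take 16 from right. Merged: [2, 9, 11, 11, 12, 16]
Compare 22 vs 32: take 22 from left. Merged: [2, 9, 11, 11, 12, 16, 22]
Compare 30 vs 32: take 30 from left. Merged: [2, 9, 11, 11, 12, 16, 22, 30]
Compare 33 vs 32: take 32 from right. Merged: [2, 9, 11, 11, 12, 16, 22, 30, 32]
Compare 33 vs 33: take 33 from left. Merged: [2, 9, 11, 11, 12, 16, 22, 30, 32, 33]
Append remaining from right: [33]. Merged: [2, 9, 11, 11, 12, 16, 22, 30, 32, 33, 33]

Final merged array: [2, 9, 11, 11, 12, 16, 22, 30, 32, 33, 33]
Total comparisons: 10

The merged array is [2, 9, 11, 11, 12, 16, 22, 30, 32, 33, 33], requiring 10 comparisons. The merge step runs in O(n) time where n is the total number of elements.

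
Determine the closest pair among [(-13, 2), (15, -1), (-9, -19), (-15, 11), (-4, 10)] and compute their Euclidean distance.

Computing all pairwise distances among 5 points:

d((-13, 2), (15, -1)) = 28.1603
d((-13, 2), (-9, -19)) = 21.3776
d((-13, 2), (-15, 11)) = 9.2195 <-- minimum
d((-13, 2), (-4, 10)) = 12.0416
d((15, -1), (-9, -19)) = 30.0
d((15, -1), (-15, 11)) = 32.311
d((15, -1), (-4, 10)) = 21.9545
d((-9, -19), (-15, 11)) = 30.5941
d((-9, -19), (-4, 10)) = 29.4279
d((-15, 11), (-4, 10)) = 11.0454

Closest pair: (-13, 2) and (-15, 11) with distance 9.2195

The closest pair is (-13, 2) and (-15, 11) with Euclidean distance 9.2195. For 5 points, brute-force pairwise comparison is shown above. For large n, the divide-and-conquer algorithm (sort by x, recurse on halves, check the dividing strip) achieves O(n log n).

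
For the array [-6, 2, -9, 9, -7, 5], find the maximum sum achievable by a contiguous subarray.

Using Kadane's algorithm on [-6, 2, -9, 9, -7, 5]:

Scanning through the array:
Position 1 (value 2): max_ending_here = 2, max_so_far = 2
Position 2 (value -9): max_ending_here = -7, max_so_far = 2
Position 3 (value 9): max_ending_here = 9, max_so_far = 9
Position 4 (value -7): max_ending_here = 2, max_so_far = 9
Position 5 (value 5): max_ending_here = 7, max_so_far = 9

Maximum subarray: [9]
Maximum sum: 9

The maximum subarray is [9] with sum 9. This subarray runs from index 3 to index 3.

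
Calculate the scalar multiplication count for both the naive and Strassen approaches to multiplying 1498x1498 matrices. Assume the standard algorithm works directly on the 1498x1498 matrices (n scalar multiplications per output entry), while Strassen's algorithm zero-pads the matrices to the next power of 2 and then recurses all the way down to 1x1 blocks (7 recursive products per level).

Matrix multiplication for 1498x1498 matrices:

Strassen's algorithm requires power-of-2 dimensions. Pad 1498x1498 to 2048x2048 (next power of 2).

Standard algorithm: 1498^3 = 3361517992 multiplications
Strassen's algorithm: 7^(log2(2048)) = 7^11 = 1977326743 multiplications
Savings: 3361517992 - 1977326743 = 1384191249 multiplications

Standard: 3361517992 multiplications (1498^3). Strassen: 1977326743 multiplications (7^11, after padding to 2048x2048). Strassen reduces 8 recursive multiplications to 7 at each level.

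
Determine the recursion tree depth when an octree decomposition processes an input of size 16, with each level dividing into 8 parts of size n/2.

For divide and conquer with division factor 2:

Problem sizes at each level:
Level 0: 16
Level 1: 8
Level 2: 4
Level 3: 2
Level 4: 1

The root is level 0 and the size-1 base case is level 4 (the tree spans levels 0 through 4, i.e. 5 levels counting the root), so the depth is the number of divisions: log_2(16) = 4

The recursion tree depth is log_2(16) = 4. At each level, the problem size is divided by 2, so it takes 4 divisions to reduce to a base case of size 1. The algorithm makes 8 recursive calls at each level.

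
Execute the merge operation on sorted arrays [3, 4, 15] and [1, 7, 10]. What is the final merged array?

Merging process:

Compare 3 vs 1: take 1 from right. Merged: [1]
Compare 3 vs 7: take 3 from left. Merged: [1, 3]
Compare 4 vs 7: take 4 from left. Merged: [1, 3, 4]
Compare 15 vs 7: take 7 from right. Merged: [1, 3, 4, 7]
Compare 15 vs 10: take 10 from right. Merged: [1, 3, 4, 7, 10]
Append remaining from left: [15]. Merged: [1, 3, 4, 7, 10, 15]

Final merged array: [1, 3, 4, 7, 10, 15]
Total comparisons: 5

The merged array is [1, 3, 4, 7, 10, 15], requiring 5 comparisons. The merge step runs in O(n) time where n is the total number of elements.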